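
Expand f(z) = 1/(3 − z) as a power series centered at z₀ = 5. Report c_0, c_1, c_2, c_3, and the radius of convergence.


Let w = z − z₀, so z = z₀ + w.
Then 3 − z = 3 − (z₀ + w) = (3 − z₀) − w = -2 − w.
f(z) = 1/(-2 − w) = (1/(-2)) · 1/(1 − w/(-2)) = Σ_{n≥0} w^n / (-2)^(n+1).
So c_n = 1/(-2)^(n+1):
  c_0 = 1/(-2)^1 = -1/2.
  c_1 = 1/(-2)^2 = 1/4.
  c_2 = 1/(-2)^3 = -1/8.
  c_3 = 1/(-2)^4 = 1/16.
The series is valid for |w/d| < 1, i.e. |z − z₀| < |d|.
Radius of convergence: R = |3 − z₀| = |-2| = 2 (distance from z₀ to the singularity z = 3).

c_0 = -1/2, c_1 = 1/4, c_2 = -1/8, c_3 = 1/16; R = 2.


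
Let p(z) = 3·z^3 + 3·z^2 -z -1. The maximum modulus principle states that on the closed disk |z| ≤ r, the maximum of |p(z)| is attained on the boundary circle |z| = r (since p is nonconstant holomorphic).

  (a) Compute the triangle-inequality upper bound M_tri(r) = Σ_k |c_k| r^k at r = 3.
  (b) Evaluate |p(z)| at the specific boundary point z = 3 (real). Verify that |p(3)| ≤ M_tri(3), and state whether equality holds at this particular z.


Coefficients: c_0 = -1, c_1 = -1, c_2 = 3, c_3 = 3. Radius r = 3.
Part (a). Triangle bound: M_tri(r) = Σ_k |c_k| r^k
  = |-1|·3^0 + |-1|·3^1 + |3|·3^2 + |3|·3^3
  = 1 + 3 + 27 + 81 = 112.
This bounds M(r) := max_{|z|=r} |p(z)| from above; equality holds iff all terms c_k z^k can be made to align in phase at a single z on |z|=r.
Part (b). At z = 3 (real, on the circle |z| = r):
  p(3) = (-1)·3^0 + (-1)·3^1 + (3)·3^2 + (3)·3^3 = 104.
  |p(3)| = 104.
Check: |p(3)| = 104 ≤ 112 = M_tri(3). ✓ Equality does not hold at z = 3 (the coefficients have mixed signs, so the terms do not all align in phase there).

M_tri(3) = 112; |p(3)| = 104; equality at z=3: no.


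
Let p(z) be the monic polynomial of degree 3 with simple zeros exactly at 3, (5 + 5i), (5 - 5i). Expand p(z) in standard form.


The polynomial is p(z) = ∏_{α ∈ S} (z − α), where S = {3, (5 + 5i), (5 - 5i)}.
Expanding the product yields: p(z) = z^3 -13·z^2 + 80·z -150.
Note conjugate pairs combine to real quadratics: (z − (5+5i))(z − (5−5i)) = z² − 10z + 50.
The resulting polynomial has degree 3 and real coefficients as required.

p(z) = z^3 -13·z^2 + 80·z -150.


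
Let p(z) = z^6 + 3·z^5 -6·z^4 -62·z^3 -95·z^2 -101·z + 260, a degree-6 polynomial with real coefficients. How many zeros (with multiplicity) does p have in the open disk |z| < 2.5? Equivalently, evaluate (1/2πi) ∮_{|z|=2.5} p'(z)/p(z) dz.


The zeros of p are: 4, (-1 + 2i), (-1 - 2i), (-3 + 2i), (-3 - 2i), 1.
Their magnitudes are: 4, 2.236, 2.236, 3.606, 3.606, 1.
Zeros with |z| < R = 2.5: (-1 + 2i), (-1 - 2i), 1.
Count = 3.
By the argument principle, (1/2πi) ∮_{|z|=R} p'(z)/p(z) dz equals exactly this count.

Number of zeros inside |z| < 2.5: 3.


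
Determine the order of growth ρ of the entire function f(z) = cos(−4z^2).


Write cos(w) = (e^{iw} ± e^{−iw})/(2 or 2i), so |cos(w)| ≤ e^{|w|}. With w = −4z^2, |w| ≤ 4r^2 + 0 on |z|=r, giving M(r) ≤ e^{4r^2 + 0} and ρ ≤ 2. For the lower bound, choose z on |z|=r with -4z^2 purely imaginary of modulus 4r^2; then |cos(−4z^2)| grows like e^{4r^2}/2, so ρ ≥ 2. Hence ρ = 2.
Therefore ρ = 2.

Order ρ = 2.


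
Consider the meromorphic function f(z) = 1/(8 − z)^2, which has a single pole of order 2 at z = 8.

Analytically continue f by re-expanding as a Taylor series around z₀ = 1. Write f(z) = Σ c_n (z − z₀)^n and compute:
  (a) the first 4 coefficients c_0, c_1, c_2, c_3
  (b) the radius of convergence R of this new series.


Let w = z − z₀, so z = z₀ + w.
Then 8 − z = 8 − (z₀ + w) = (8 − z₀) − w = 7 − w.
f(z) = 1/(7 − w)^2 = (1/(7)^2) · (1 − w/(7))^{−2}.
By the binomial series (1−u)^{−2} = Σ_{n≥0} C(n+1, 1) u^n for |u|<1, with u = w/(7):
  c_n = C(n+1, 1) / (7)^(n+2).
  c_0 = 1/(7)^2 = 1/49.
  c_1 = 2/(7)^3 = 2/343.
  c_2 = 3/(7)^4 = 3/2401.
  c_3 = 4/(7)^5 = 4/16807.
The series is valid for |w/d| < 1, i.e. |z − z₀| < |d|.
Radius of convergence: R = |8 − z₀| = |7| = 7 (distance from z₀ to the singularity z = 8).

c_0 = 1/49, c_1 = 2/343, c_2 = 3/2401, c_3 = 4/16807; R = 7.


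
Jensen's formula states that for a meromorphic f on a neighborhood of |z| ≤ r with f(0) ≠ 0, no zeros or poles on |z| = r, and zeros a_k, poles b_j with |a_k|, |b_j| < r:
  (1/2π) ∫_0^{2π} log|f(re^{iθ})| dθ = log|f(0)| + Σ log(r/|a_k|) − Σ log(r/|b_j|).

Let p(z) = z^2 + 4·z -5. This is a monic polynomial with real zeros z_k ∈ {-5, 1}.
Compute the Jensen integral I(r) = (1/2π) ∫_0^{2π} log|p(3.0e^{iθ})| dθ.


Zeros: -5, 1; r = 3.0.
Inside |z| < r: 1. Outside (|z| ≥ r): -5.
p(0) = -5, so log|p(0)| = log(5) = 1.6094.
Apply Jensen: I(r) = log|p(0)| + Σ_k log(r/|z_k|), summed over zeros inside |z| < r.
  log(r/|z_k|) for z_k = 1: log(3.0/1) = 1.0986
  Outside zeros (-5) contribute nothing to the Jensen sum.
Sum over inside zeros: 1.0986.
I(r) = log|p(0)| + (inside sum) = 1.6094 + 1.0986 = 2.7081.
Note: since some zeros are outside |z| ≤ r, the simplified n·log(r) form does NOT apply — only the inside zeros contribute.

I(r) ≈ 2.7081.


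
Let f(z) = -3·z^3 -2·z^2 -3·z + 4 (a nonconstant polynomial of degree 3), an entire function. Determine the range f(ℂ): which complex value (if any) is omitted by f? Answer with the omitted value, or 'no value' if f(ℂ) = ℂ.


Little Picard bounds the complement of f(ℂ) to at most one point.
For every w ∈ ℂ, the equation p(z) − w = 0 is a nonconstant polynomial in z and hence has at least one root by the fundamental theorem of algebra. So p is surjective onto ℂ, omitting no value.

Omitted value: no value.


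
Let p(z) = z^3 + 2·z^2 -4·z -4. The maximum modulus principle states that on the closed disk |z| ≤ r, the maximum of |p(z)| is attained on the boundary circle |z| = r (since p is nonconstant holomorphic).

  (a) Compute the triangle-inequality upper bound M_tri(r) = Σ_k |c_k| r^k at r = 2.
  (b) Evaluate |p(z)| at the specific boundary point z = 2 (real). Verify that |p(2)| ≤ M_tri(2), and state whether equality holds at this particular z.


Coefficients: c_0 = -4, c_1 = -4, c_2 = 2, c_3 = 1. Radius r = 2.
Part (a). Triangle bound: M_tri(r) = Σ_k |c_k| r^k
  = |-4|·2^0 + |-4|·2^1 + |2|·2^2 + |1|·2^3
  = 4 + 8 + 8 + 8 = 28.
This bounds M(r) := max_{|z|=r} |p(z)| from above; equality holds iff all terms c_k z^k can be made to align in phase at a single z on |z|=r.
Part (b). At z = 2 (real, on the circle |z| = r):
  p(2) = (-4)·2^0 + (-4)·2^1 + (2)·2^2 + (1)·2^3 = 4.
  |p(2)| = 4.
Check: |p(2)| = 4 ≤ 28 = M_tri(2). ✓ Equality does not hold at z = 2 (the coefficients have mixed signs, so the terms do not all align in phase there).

M_tri(2) = 28; |p(2)| = 4; equality at z=2: no.


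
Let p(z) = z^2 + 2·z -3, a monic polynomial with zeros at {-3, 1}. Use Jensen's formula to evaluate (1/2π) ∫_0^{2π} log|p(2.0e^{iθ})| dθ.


Zeros: -3, 1; r = 2.0.
Inside |z| < r: 1. Outside (|z| ≥ r): -3.
p(0) = -3, so log|p(0)| = log(3) = 1.0986.
Apply Jensen: I(r) = log|p(0)| + Σ_k log(r/|z_k|), summed over zeros inside |z| < r.
  log(r/|z_k|) for z_k = 1: log(2.0/1) = 0.6931
  Outside zeros (-3) contribute nothing to the Jensen sum.
Sum over inside zeros: 0.6931.
I(r) = log|p(0)| + (inside sum) = 1.0986 + 0.6931 = 1.7918.
Note: since some zeros are outside |z| ≤ r, the simplified n·log(r) form does NOT apply — only the inside zeros contribute.

I(r) ≈ 1.7918.


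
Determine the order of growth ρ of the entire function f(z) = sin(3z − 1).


sin(w) is a linear combination of e^{iw} and e^{−iw} (or e^w, e^{−w} in the hyperbolic case), so |sin(w)| ≤ e^{|w|}. With w = 3z − 1, |w| ≤ 3|z| + 1 = 3r + 1 on |z| = r, giving M(r) ≤ e^{3r + 1}, so ρ ≤ 1. On a suitable ray (z = it for sin/cos; z = t for sinh/cosh, t real → ∞), |sin(3z − 1)| grows like e^{3|t|}/2, so ρ ≥ 1. Hence ρ = 1.
Therefore ρ = 1.

Order ρ = 1.


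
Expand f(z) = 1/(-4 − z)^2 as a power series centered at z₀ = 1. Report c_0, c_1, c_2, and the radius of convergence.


Let w = z − z₀, so z = z₀ + w.
Then -4 − z = -4 − (z₀ + w) = (-4 − z₀) − w = -5 − w.
f(z) = 1/(-5 − w)^2 = (1/(-5)^2) · (1 − w/(-5))^{−2}.
By the binomial series (1−u)^{−2} = Σ_{n≥0} C(n+1, 1) u^n for |u|<1, with u = w/(-5):
  c_n = C(n+1, 1) / (-5)^(n+2).
  c_0 = 1/(-5)^2 = 1/25.
  c_1 = 2/(-5)^3 = -2/125.
  c_2 = 3/(-5)^4 = 3/625.
The series is valid for |w/d| < 1, i.e. |z − z₀| < |d|.
Radius of convergence: R = |-4 − z₀| = |-5| = 5 (distance from z₀ to the singularity z = -4).

c_0 = 1/25, c_1 = -2/125, c_2 = 3/625; R = 5.


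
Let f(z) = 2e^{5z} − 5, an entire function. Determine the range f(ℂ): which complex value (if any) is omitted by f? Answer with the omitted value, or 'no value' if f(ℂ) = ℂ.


Little Picard bounds the complement of f(ℂ) to at most one point.
e^{5z} is never zero on ℂ, so 2·e^{5z} takes every value in ℂ ∖ {0}. Adding -5 shifts the range to ℂ ∖ {-5}. Thus f omits exactly the value -5.

Omitted value: -5.


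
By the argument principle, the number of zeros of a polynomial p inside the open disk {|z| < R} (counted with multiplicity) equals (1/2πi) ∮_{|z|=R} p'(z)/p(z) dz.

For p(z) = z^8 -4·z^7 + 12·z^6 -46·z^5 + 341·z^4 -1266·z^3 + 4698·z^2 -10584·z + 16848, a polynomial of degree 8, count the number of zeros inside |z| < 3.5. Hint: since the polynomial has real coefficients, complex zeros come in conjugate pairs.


The zeros of p are: (0 + 3i), (0 - 3i), (-3 + 3i), (-3 - 3i), (2 + 2i), (2 - 2i), (3 + 2i), (3 - 2i).
Their magnitudes are: 3, 3, 4.243, 4.243, 2.828, 2.828, 3.606, 3.606.
Zeros with |z| < R = 3.5: (0 + 3i), (0 - 3i), (2 + 2i), (2 - 2i).
Count = 4.
By the argument principle, (1/2πi) ∮_{|z|=R} p'(z)/p(z) dz equals exactly this count.

Number of zeros inside |z| < 3.5: 4.


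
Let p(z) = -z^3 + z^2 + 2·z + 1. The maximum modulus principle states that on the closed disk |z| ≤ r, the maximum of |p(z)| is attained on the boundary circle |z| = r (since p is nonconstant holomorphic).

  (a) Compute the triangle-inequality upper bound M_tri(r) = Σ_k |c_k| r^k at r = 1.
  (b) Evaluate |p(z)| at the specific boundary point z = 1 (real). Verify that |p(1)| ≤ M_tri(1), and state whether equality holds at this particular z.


Coefficients: c_0 = 1, c_1 = 2, c_2 = 1, c_3 = -1. Radius r = 1.
Part (a). Triangle bound: M_tri(r) = Σ_k |c_k| r^k
  = |1|·1^0 + |2|·1^1 + |1|·1^2 + |-1|·1^3
  = 1 + 2 + 1 + 1 = 5.
This bounds M(r) := max_{|z|=r} |p(z)| from above; equality holds iff all terms c_k z^k can be made to align in phase at a single z on |z|=r.
Part (b). At z = 1 (real, on the circle |z| = r):
  p(1) = (1)·1^0 + (2)·1^1 + (1)·1^2 + (-1)·1^3 = 3.
  |p(1)| = 3.
Check: |p(1)| = 3 ≤ 5 = M_tri(1). ✓ Equality does not hold at z = 1 (the coefficients have mixed signs, so the terms do not all align in phase there).

M_tri(1) = 5; |p(1)| = 3; equality at z=1: no.


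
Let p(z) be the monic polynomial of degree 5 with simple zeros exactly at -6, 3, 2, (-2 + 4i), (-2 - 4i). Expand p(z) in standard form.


The polynomial is p(z) = ∏_{α ∈ S} (z − α), where S = {-6, 3, 2, (-2 + 4i), (-2 - 4i)}.
Expanding the product yields: p(z) = z^5 + 5·z^4 -40·z^2 -336·z + 720.
Note conjugate pairs combine to real quadratics: (z − (-2+4i))(z − (-2−4i)) = z² + 4z + 20.
The resulting polynomial has degree 5 and real coefficients as required.

p(z) = z^5 + 5·z^4 -40·z^2 -336·z + 720.


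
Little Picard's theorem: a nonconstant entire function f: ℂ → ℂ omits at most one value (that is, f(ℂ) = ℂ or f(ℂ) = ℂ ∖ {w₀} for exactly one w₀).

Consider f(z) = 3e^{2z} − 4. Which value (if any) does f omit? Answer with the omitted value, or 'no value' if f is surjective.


Little Picard bounds the complement of f(ℂ) to at most one point.
e^{2z} is never zero on ℂ, so 3·e^{2z} takes every value in ℂ ∖ {0}. Adding -4 shifts the range to ℂ ∖ {-4}. Thus f omits exactly the value -4.

Omitted value: -4.


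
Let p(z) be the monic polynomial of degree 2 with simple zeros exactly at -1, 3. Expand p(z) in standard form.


The polynomial is p(z) = ∏_{α ∈ S} (z − α), where S = {-1, 3}.
Expanding the product yields: p(z) = z^2 -2·z -3.
The resulting polynomial has degree 2 and real coefficients as required.

p(z) = z^2 -2·z -3.


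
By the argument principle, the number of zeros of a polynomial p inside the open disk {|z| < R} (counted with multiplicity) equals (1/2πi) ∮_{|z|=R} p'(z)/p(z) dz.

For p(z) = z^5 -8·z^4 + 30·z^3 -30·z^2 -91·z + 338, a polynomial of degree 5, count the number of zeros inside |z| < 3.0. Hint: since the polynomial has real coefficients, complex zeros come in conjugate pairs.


The zeros of p are: (3 + 2i), (3 - 2i), (2 + 3i), (2 - 3i), -2.
Their magnitudes are: 3.606, 3.606, 3.606, 3.606, 2.
Zeros with |z| < R = 3.0: -2.
Count = 1.
By the argument principle, (1/2πi) ∮_{|z|=R} p'(z)/p(z) dz equals exactly this count.

Number of zeros inside |z| < 3.0: 1.


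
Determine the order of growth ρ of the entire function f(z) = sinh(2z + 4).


sinh(w) is a linear combination of e^{iw} and e^{−iw} (or e^w, e^{−w} in the hyperbolic case), so |sinh(w)| ≤ e^{|w|}. With w = 2z + 4, |w| ≤ 2|z| + 4 = 2r + 4 on |z| = r, giving M(r) ≤ e^{2r + 4}, so ρ ≤ 1. On a suitable ray (z = it for sin/cos; z = t for sinh/cosh, t real → ∞), |sinh(2z + 4)| grows like e^{2|t|}/2, so ρ ≥ 1. Hence ρ = 1.
Therefore ρ = 1.

Order ρ = 1.


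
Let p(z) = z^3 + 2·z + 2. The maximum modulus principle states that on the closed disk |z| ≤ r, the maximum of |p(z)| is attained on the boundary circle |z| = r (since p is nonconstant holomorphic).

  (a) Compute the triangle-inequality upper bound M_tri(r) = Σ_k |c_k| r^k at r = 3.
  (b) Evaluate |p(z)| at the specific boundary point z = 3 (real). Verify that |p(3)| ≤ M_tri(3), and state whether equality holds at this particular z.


Coefficients: c_0 = 2, c_1 = 2, c_2 = 0, c_3 = 1. Radius r = 3.
Part (a). Triangle bound: M_tri(r) = Σ_k |c_k| r^k
  = |2|·3^0 + |2|·3^1 + |0|·3^2 + |1|·3^3
  = 2 + 6 + 0 + 27 = 35.
This bounds M(r) := max_{|z|=r} |p(z)| from above; equality holds iff all terms c_k z^k can be made to align in phase at a single z on |z|=r.
Part (b). At z = 3 (real, on the circle |z| = r):
  p(3) = (2)·3^0 + (2)·3^1 + (0)·3^2 + (1)·3^3 = 35.
  |p(3)| = 35.
Since all nonzero coefficients share the same sign, |p(3)| = 35 = M_tri(3); the triangle bound is attained at z = 3, so in fact M(r) = 35.

M_tri(3) = 35; |p(3)| = 35; equality at z=3: yes.


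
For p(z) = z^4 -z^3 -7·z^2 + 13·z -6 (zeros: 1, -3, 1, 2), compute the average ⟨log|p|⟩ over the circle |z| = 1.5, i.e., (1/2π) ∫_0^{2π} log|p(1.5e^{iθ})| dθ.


Zeros: -3, 1, 1, 2; r = 1.5.
Inside |z| < r: 1, 1. Outside (|z| ≥ r): -3, 2.
p(0) = -6, so log|p(0)| = log(6) = 1.7918.
Apply Jensen: I(r) = log|p(0)| + Σ_k log(r/|z_k|), summed over zeros inside |z| < r.
  log(r/|z_k|) for z_k = 1: log(1.5/1) = 0.4055
  log(r/|z_k|) for z_k = 1: log(1.5/1) = 0.4055
  Outside zeros (-3, 2) contribute nothing to the Jensen sum.
Sum over inside zeros: 0.8109.
I(r) = log|p(0)| + (inside sum) = 1.7918 + 0.8109 = 2.6027.
Note: since some zeros are outside |z| ≤ r, the simplified n·log(r) form does NOT apply — only the inside zeros contribute.

I(r) ≈ 2.6027.


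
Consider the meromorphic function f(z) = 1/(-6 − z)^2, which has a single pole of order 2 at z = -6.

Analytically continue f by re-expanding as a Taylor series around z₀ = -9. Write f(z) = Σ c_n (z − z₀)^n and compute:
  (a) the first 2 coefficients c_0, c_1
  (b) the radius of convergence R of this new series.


Let w = z − z₀, so z = z₀ + w.
Then -6 − z = -6 − (z₀ + w) = (-6 − z₀) − w = 3 − w.
f(z) = 1/(3 − w)^2 = (1/(3)^2) · (1 − w/(3))^{−2}.
By the binomial series (1−u)^{−2} = Σ_{n≥0} C(n+1, 1) u^n for |u|<1, with u = w/(3):
  c_n = C(n+1, 1) / (3)^(n+2).
  c_0 = 1/(3)^2 = 1/9.
  c_1 = 2/(3)^3 = 2/27.
The series is valid for |w/d| < 1, i.e. |z − z₀| < |d|.
Radius of convergence: R = |-6 − z₀| = |3| = 3 (distance from z₀ to the singularity z = -6).

c_0 = 1/9, c_1 = 2/27; R = 3.


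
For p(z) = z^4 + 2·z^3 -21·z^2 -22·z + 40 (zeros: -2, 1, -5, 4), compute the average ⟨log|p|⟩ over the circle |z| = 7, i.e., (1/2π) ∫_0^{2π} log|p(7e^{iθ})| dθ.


Zeros: -5, -2, 1, 4; r = 7.
Inside |z| < r: -5, -2, 1, 4. Outside (|z| ≥ r): ∅.
p(0) = 40, so log|p(0)| = log(40) = 3.6889.
Apply Jensen: I(r) = log|p(0)| + Σ_k log(r/|z_k|), summed over zeros inside |z| < r.
  log(r/|z_k|) for z_k = -2: log(7/2) = 1.2528
  log(r/|z_k|) for z_k = 1: log(7/1) = 1.9459
  log(r/|z_k|) for z_k = -5: log(7/5) = 0.3365
  log(r/|z_k|) for z_k = 4: log(7/4) = 0.5596
Sum over inside zeros: 4.0948.
I(r) = log|p(0)| + (inside sum) = 3.6889 + 4.0948 = 7.7836.
Closed form (all zeros inside, monic): I(r) = n·log(r) = 4·log(7) = 7.7836. ✓

I(r) ≈ 7.7836.


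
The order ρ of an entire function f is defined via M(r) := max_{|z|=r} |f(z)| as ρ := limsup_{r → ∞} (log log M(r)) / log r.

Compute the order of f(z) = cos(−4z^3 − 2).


Write cos(w) = (e^{iw} ± e^{−iw})/(2 or 2i), so |cos(w)| ≤ e^{|w|}. With w = −4z^3 − 2, |w| ≤ 4r^3 + 2 on |z|=r, giving M(r) ≤ e^{4r^3 + 2} and ρ ≤ 3. For the lower bound, choose z on |z|=r with -4z^3 purely imaginary of modulus 4r^3; then |cos(−4z^3 − 2)| grows like e^{4r^3}/2, so ρ ≥ 3. Hence ρ = 3.
Therefore ρ = 3.

Order ρ = 3.


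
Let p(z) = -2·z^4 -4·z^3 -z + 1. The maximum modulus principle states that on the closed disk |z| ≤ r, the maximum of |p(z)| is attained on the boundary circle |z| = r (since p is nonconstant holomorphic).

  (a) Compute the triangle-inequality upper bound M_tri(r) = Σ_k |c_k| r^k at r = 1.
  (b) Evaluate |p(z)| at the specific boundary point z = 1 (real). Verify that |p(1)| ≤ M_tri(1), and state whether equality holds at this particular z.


Coefficients: c_0 = 1, c_1 = -1, c_2 = 0, c_3 = -4, c_4 = -2. Radius r = 1.
Part (a). Triangle bound: M_tri(r) = Σ_k |c_k| r^k
  = |1|·1^0 + |-1|·1^1 + |0|·1^2 + |-4|·1^3 + |-2|·1^4
  = 1 + 1 + 0 + 4 + 2 = 8.
This bounds M(r) := max_{|z|=r} |p(z)| from above; equality holds iff all terms c_k z^k can be made to align in phase at a single z on |z|=r.
Part (b). At z = 1 (real, on the circle |z| = r):
  p(1) = (1)·1^0 + (-1)·1^1 + (0)·1^2 + (-4)·1^3 + (-2)·1^4 = -6.
  |p(1)| = 6.
Check: |p(1)| = 6 ≤ 8 = M_tri(1). ✓ Equality does not hold at z = 1 (the coefficients have mixed signs, so the terms do not all align in phase there).

M_tri(1) = 8; |p(1)| = 6; equality at z=1: no.


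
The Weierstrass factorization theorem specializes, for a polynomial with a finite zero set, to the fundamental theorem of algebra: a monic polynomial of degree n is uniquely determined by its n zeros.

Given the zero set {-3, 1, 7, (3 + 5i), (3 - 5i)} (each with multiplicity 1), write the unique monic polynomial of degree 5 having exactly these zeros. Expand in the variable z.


The polynomial is p(z) = ∏_{α ∈ S} (z − α), where S = {-3, 1, 7, (3 + 5i), (3 - 5i)}.
Expanding the product yields: p(z) = z^5 -11·z^4 + 47·z^3 -47·z^2 -704·z + 714.
Note conjugate pairs combine to real quadratics: (z − (3+5i))(z − (3−5i)) = z² − 6z + 34.
The resulting polynomial has degree 5 and real coefficients as required.

p(z) = z^5 -11·z^4 + 47·z^3 -47·z^2 -704·z + 714.


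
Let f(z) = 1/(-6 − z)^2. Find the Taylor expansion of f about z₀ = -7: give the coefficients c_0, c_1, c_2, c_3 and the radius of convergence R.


Let w = z − z₀, so z = z₀ + w.
Then -6 − z = -6 − (z₀ + w) = (-6 − z₀) − w = 1 − w.
f(z) = 1/(1 − w)^2 = (1/(1)^2) · (1 − w/(1))^{−2}.
By the binomial series (1−u)^{−2} = Σ_{n≥0} C(n+1, 1) u^n for |u|<1, with u = w/(1):
  c_n = C(n+1, 1) / (1)^(n+2).
  c_0 = 1/(1)^2 = 1.
  c_1 = 2/(1)^3 = 2.
  c_2 = 3/(1)^4 = 3.
  c_3 = 4/(1)^5 = 4.
The series is valid for |w/d| < 1, i.e. |z − z₀| < |d|.
Radius of convergence: R = |-6 − z₀| = |1| = 1 (distance from z₀ to the singularity z = -6).

c_0 = 1, c_1 = 2, c_2 = 3, c_3 = 4; R = 1.


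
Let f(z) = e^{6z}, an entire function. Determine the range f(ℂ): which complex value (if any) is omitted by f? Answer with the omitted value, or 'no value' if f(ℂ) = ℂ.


Little Picard bounds the complement of f(ℂ) to at most one point.
e^{6z} is never zero on ℂ, so 1·e^{6z} takes every value in ℂ ∖ {0}. Adding 0 shifts the range to ℂ ∖ {0}. Thus f omits exactly the value 0.

Omitted value: 0.


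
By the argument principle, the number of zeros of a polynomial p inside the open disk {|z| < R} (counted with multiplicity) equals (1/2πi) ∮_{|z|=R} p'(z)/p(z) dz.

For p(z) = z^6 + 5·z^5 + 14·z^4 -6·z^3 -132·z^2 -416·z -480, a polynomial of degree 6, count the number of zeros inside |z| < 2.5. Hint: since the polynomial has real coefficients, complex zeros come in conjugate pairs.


The zeros of p are: 3, (-1 + 3i), (-1 - 3i), -2, (-2 + 2i), (-2 - 2i).
Their magnitudes are: 3, 3.162, 3.162, 2, 2.828, 2.828.
Zeros with |z| < R = 2.5: -2.
Count = 1.
By the argument principle, (1/2πi) ∮_{|z|=R} p'(z)/p(z) dz equals exactly this count.

Number of zeros inside |z| < 2.5: 1.


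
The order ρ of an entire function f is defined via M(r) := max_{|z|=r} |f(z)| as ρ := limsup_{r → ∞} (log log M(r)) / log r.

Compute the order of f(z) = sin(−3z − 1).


sin(w) is a linear combination of e^{iw} and e^{−iw} (or e^w, e^{−w} in the hyperbolic case), so |sin(w)| ≤ e^{|w|}. With w = −3z − 1, |w| ≤ 3|z| + 1 = 3r + 1 on |z| = r, giving M(r) ≤ e^{3r + 1}, so ρ ≤ 1. On a suitable ray (z = it for sin/cos; z = t for sinh/cosh, t real → ∞), |sin(−3z − 1)| grows like e^{3|t|}/2, so ρ ≥ 1. Hence ρ = 1.
Therefore ρ = 1.

Order ρ = 1.


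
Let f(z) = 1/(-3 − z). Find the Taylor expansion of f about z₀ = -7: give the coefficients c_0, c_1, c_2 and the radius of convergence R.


Let w = z − z₀, so z = z₀ + w.
Then -3 − z = -3 − (z₀ + w) = (-3 − z₀) − w = 4 − w.
f(z) = 1/(4 − w) = (1/(4)) · 1/(1 − w/(4)) = Σ_{n≥0} w^n / (4)^(n+1).
So c_n = 1/(4)^(n+1):
  c_0 = 1/(4)^1 = 1/4.
  c_1 = 1/(4)^2 = 1/16.
  c_2 = 1/(4)^3 = 1/64.
The series is valid for |w/d| < 1, i.e. |z − z₀| < |d|.
Radius of convergence: R = |-3 − z₀| = |4| = 4 (distance from z₀ to the singularity z = -3).

c_0 = 1/4, c_1 = 1/16, c_2 = 1/64; R = 4.


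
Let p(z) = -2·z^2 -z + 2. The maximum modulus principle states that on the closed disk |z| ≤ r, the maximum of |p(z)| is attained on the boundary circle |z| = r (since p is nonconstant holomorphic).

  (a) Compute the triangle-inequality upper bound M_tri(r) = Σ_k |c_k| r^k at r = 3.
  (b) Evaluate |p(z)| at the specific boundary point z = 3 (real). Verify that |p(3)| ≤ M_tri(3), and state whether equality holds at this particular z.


Coefficients: c_0 = 2, c_1 = -1, c_2 = -2. Radius r = 3.
Part (a). Triangle bound: M_tri(r) = Σ_k |c_k| r^k
  = |2|·3^0 + |-1|·3^1 + |-2|·3^2
  = 2 + 3 + 18 = 23.
This bounds M(r) := max_{|z|=r} |p(z)| from above; equality holds iff all terms c_k z^k can be made to align in phase at a single z on |z|=r.
Part (b). At z = 3 (real, on the circle |z| = r):
  p(3) = (2)·3^0 + (-1)·3^1 + (-2)·3^2 = -19.
  |p(3)| = 19.
Check: |p(3)| = 19 ≤ 23 = M_tri(3). ✓ Equality does not hold at z = 3 (the coefficients have mixed signs, so the terms do not all align in phase there).

M_tri(3) = 23; |p(3)| = 19; equality at z=3: no.


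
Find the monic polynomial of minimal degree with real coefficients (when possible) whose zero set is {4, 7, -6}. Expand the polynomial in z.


The polynomial is p(z) = ∏_{α ∈ S} (z − α), where S = {4, 7, -6}.
Expanding the product yields: p(z) = z^3 -5·z^2 -38·z + 168.
The resulting polynomial has degree 3 and real coefficients as required.

p(z) = z^3 -5·z^2 -38·z + 168.


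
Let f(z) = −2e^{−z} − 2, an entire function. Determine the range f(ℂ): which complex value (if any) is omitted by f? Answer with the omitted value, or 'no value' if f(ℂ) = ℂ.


Little Picard bounds the complement of f(ℂ) to at most one point.
e^{−z} is never zero on ℂ, so -2·e^{−z} takes every value in ℂ ∖ {0}. Adding -2 shifts the range to ℂ ∖ {-2}. Thus f omits exactly the value -2.

Omitted value: -2.


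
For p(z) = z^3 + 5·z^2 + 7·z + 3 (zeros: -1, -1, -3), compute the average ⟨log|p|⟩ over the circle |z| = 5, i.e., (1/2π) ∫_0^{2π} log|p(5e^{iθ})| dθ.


Zeros: -3, -1, -1; r = 5.
Inside |z| < r: -3, -1, -1. Outside (|z| ≥ r): ∅.
p(0) = 3, so log|p(0)| = log(3) = 1.0986.
Apply Jensen: I(r) = log|p(0)| + Σ_k log(r/|z_k|), summed over zeros inside |z| < r.
  log(r/|z_k|) for z_k = -1: log(5/1) = 1.6094
  log(r/|z_k|) for z_k = -1: log(5/1) = 1.6094
  log(r/|z_k|) for z_k = -3: log(5/3) = 0.5108
Sum over inside zeros: 3.7297.
I(r) = log|p(0)| + (inside sum) = 1.0986 + 3.7297 = 4.8283.
Closed form (all zeros inside, monic): I(r) = n·log(r) = 3·log(5) = 4.8283. ✓

I(r) ≈ 4.8283.


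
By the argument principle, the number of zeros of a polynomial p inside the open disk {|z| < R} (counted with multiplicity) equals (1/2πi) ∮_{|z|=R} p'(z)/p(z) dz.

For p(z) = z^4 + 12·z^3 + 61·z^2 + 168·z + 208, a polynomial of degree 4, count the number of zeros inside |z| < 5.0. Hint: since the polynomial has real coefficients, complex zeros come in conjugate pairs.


The zeros of p are: -4, -4, (-2 + 3i), (-2 - 3i).
Their magnitudes are: 4, 4, 3.606, 3.606.
Zeros with |z| < R = 5.0: -4, -4, (-2 + 3i), (-2 - 3i).
Count = 4.
By the argument principle, (1/2πi) ∮_{|z|=R} p'(z)/p(z) dz equals exactly this count.

Number of zeros inside |z| < 5.0: 4.


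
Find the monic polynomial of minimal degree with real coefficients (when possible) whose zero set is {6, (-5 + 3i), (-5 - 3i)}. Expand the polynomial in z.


The polynomial is p(z) = ∏_{α ∈ S} (z − α), where S = {6, (-5 + 3i), (-5 - 3i)}.
Expanding the product yields: p(z) = z^3 + 4·z^2 -26·z -204.
Note conjugate pairs combine to real quadratics: (z − (-5+3i))(z − (-5−3i)) = z² + 10z + 34.
The resulting polynomial has degree 3 and real coefficients as required.

p(z) = z^3 + 4·z^2 -26·z -204.


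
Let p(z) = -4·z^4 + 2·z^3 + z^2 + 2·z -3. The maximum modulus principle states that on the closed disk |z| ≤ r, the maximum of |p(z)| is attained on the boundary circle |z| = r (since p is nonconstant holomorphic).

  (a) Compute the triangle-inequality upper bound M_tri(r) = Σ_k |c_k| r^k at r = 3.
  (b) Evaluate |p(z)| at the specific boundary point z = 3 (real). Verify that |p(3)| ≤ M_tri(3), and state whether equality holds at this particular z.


Coefficients: c_0 = -3, c_1 = 2, c_2 = 1, c_3 = 2, c_4 = -4. Radius r = 3.
Part (a). Triangle bound: M_tri(r) = Σ_k |c_k| r^k
  = |-3|·3^0 + |2|·3^1 + |1|·3^2 + |2|·3^3 + |-4|·3^4
  = 3 + 6 + 9 + 54 + 324 = 396.
This bounds M(r) := max_{|z|=r} |p(z)| from above; equality holds iff all terms c_k z^k can be made to align in phase at a single z on |z|=r.
Part (b). At z = 3 (real, on the circle |z| = r):
  p(3) = (-3)·3^0 + (2)·3^1 + (1)·3^2 + (2)·3^3 + (-4)·3^4 = -258.
  |p(3)| = 258.
Check: |p(3)| = 258 ≤ 396 = M_tri(3). ✓ Equality does not hold at z = 3 (the coefficients have mixed signs, so the terms do not all align in phase there).

M_tri(3) = 396; |p(3)| = 258; equality at z=3: no.


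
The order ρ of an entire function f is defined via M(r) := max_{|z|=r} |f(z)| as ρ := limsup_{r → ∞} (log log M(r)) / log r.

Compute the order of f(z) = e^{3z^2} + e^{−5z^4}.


Each summand is entire of order 2 and 4 respectively (as in the single-exponential case). The order of a sum is at most the max of the orders, so ρ ≤ 4. For the lower bound: on |z|=r choose arg z so that -5z^4 is real positive; then |e^{-5z^4}| = e^{5r^4} while |e^{3z^2}| ≤ e^{3r^2} = o(e^{5r^4}). So |f| ≥ e^{5r^4}(1 − o(1)) and ρ ≥ 4. Hence ρ = max(2, 4) = 4.
Therefore ρ = 4.

Order ρ = 4.


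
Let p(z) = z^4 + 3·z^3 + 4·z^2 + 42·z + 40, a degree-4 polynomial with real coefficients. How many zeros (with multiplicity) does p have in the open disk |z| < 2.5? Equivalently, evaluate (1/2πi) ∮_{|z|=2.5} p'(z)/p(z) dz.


The zeros of p are: -4, -1, (1 + 3i), (1 - 3i).
Their magnitudes are: 4, 1, 3.162, 3.162.
Zeros with |z| < R = 2.5: -1.
Count = 1.
By the argument principle, (1/2πi) ∮_{|z|=R} p'(z)/p(z) dz equals exactly this count.

Number of zeros inside |z| < 2.5: 1.


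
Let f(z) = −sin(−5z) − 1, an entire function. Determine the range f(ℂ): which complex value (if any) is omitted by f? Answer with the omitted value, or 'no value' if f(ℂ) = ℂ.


Little Picard bounds the complement of f(ℂ) to at most one point.
sin is entire and surjective onto ℂ: for every w ∈ ℂ, sin(ζ) = w has a solution ζ ∈ ℂ (e.g., via the complex inverse arcsin). With ζ = −5z this gives z = ζ/(-5). Then -1·sin(−5z) takes every value in -1·ℂ = ℂ, and adding -1 is a bijection of ℂ. So f is surjective and omits no value. (Note: only on the real line is sin bounded by [−1, 1].)

Omitted value: no value.


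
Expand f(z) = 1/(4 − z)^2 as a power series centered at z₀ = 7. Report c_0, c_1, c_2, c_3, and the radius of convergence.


Let w = z − z₀, so z = z₀ + w.
Then 4 − z = 4 − (z₀ + w) = (4 − z₀) − w = -3 − w.
f(z) = 1/(-3 − w)^2 = (1/(-3)^2) · (1 − w/(-3))^{−2}.
By the binomial series (1−u)^{−2} = Σ_{n≥0} C(n+1, 1) u^n for |u|<1, with u = w/(-3):
  c_n = C(n+1, 1) / (-3)^(n+2).
  c_0 = 1/(-3)^2 = 1/9.
  c_1 = 2/(-3)^3 = -2/27.
  c_2 = 3/(-3)^4 = 1/27.
  c_3 = 4/(-3)^5 = -4/243.
The series is valid for |w/d| < 1, i.e. |z − z₀| < |d|.
Radius of convergence: R = |4 − z₀| = |-3| = 3 (distance from z₀ to the singularity z = 4).

c_0 = 1/9, c_1 = -2/27, c_2 = 1/27, c_3 = -4/243; R = 3.


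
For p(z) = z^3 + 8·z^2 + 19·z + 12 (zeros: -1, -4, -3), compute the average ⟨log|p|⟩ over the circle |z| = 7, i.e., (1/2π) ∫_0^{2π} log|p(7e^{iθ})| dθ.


Zeros: -4, -3, -1; r = 7.
Inside |z| < r: -4, -3, -1. Outside (|z| ≥ r): ∅.
p(0) = 12, so log|p(0)| = log(12) = 2.4849.
Apply Jensen: I(r) = log|p(0)| + Σ_k log(r/|z_k|), summed over zeros inside |z| < r.
  log(r/|z_k|) for z_k = -1: log(7/1) = 1.9459
  log(r/|z_k|) for z_k = -4: log(7/4) = 0.5596
  log(r/|z_k|) for z_k = -3: log(7/3) = 0.8473
Sum over inside zeros: 3.3528.
I(r) = log|p(0)| + (inside sum) = 2.4849 + 3.3528 = 5.8377.
Closed form (all zeros inside, monic): I(r) = n·log(r) = 3·log(7) = 5.8377. ✓

I(r) ≈ 5.8377.


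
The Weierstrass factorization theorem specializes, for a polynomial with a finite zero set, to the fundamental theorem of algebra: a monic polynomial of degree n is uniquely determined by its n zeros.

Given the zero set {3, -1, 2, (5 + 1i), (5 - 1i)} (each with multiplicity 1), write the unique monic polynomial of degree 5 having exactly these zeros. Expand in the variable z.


The polynomial is p(z) = ∏_{α ∈ S} (z − α), where S = {3, -1, 2, (5 + 1i), (5 - 1i)}.
Expanding the product yields: p(z) = z^5 -14·z^4 + 67·z^3 -108·z^2 -34·z + 156.
Note conjugate pairs combine to real quadratics: (z − (5+1i))(z − (5−1i)) = z² − 10z + 26.
The resulting polynomial has degree 5 and real coefficients as required.

p(z) = z^5 -14·z^4 + 67·z^3 -108·z^2 -34·z + 156.


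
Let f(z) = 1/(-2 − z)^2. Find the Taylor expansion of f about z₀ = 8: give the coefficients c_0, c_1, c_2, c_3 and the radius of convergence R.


Let w = z − z₀, so z = z₀ + w.
Then -2 − z = -2 − (z₀ + w) = (-2 − z₀) − w = -10 − w.
f(z) = 1/(-10 − w)^2 = (1/(-10)^2) · (1 − w/(-10))^{−2}.
By the binomial series (1−u)^{−2} = Σ_{n≥0} C(n+1, 1) u^n for |u|<1, with u = w/(-10):
  c_n = C(n+1, 1) / (-10)^(n+2).
  c_0 = 1/(-10)^2 = 1/100.
  c_1 = 2/(-10)^3 = -1/500.
  c_2 = 3/(-10)^4 = 3/10000.
  c_3 = 4/(-10)^5 = -1/25000.
The series is valid for |w/d| < 1, i.e. |z − z₀| < |d|.
Radius of convergence: R = |-2 − z₀| = |-10| = 10 (distance from z₀ to the singularity z = -2).

c_0 = 1/100, c_1 = -1/500, c_2 = 3/10000, c_3 = -1/25000; R = 10.


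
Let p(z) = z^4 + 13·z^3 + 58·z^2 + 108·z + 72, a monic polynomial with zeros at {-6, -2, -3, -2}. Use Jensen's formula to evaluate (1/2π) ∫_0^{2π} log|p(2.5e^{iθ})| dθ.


Zeros: -6, -3, -2, -2; r = 2.5.
Inside |z| < r: -2, -2. Outside (|z| ≥ r): -6, -3.
p(0) = 72, so log|p(0)| = log(72) = 4.2767.
Apply Jensen: I(r) = log|p(0)| + Σ_k log(r/|z_k|), summed over zeros inside |z| < r.
  log(r/|z_k|) for z_k = -2: log(2.5/2) = 0.2231
  log(r/|z_k|) for z_k = -2: log(2.5/2) = 0.2231
  Outside zeros (-6, -3) contribute nothing to the Jensen sum.
Sum over inside zeros: 0.4463.
I(r) = log|p(0)| + (inside sum) = 4.2767 + 0.4463 = 4.7230.
Note: since some zeros are outside |z| ≤ r, the simplified n·log(r) form does NOT apply — only the inside zeros contribute.

I(r) ≈ 4.7230.


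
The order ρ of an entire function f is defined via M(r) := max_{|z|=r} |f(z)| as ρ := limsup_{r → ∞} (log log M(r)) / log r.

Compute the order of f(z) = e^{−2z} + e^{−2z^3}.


Each summand is entire of order 1 and 3 respectively (as in the single-exponential case). The order of a sum is at most the max of the orders, so ρ ≤ 3. For the lower bound: on |z|=r choose arg z so that -2z^3 is real positive; then |e^{-2z^3}| = e^{2r^3} while |e^{-2z}| ≤ e^{2r^1} = o(e^{2r^3}). So |f| ≥ e^{2r^3}(1 − o(1)) and ρ ≥ 3. Hence ρ = max(1, 3) = 3.
Therefore ρ = 3.

Order ρ = 3.


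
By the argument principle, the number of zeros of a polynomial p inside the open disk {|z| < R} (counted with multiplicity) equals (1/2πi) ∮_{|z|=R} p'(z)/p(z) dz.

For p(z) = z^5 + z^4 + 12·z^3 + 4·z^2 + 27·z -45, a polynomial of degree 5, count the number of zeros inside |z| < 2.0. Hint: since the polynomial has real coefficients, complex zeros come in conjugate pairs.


The zeros of p are: (0 + 3i), (0 - 3i), (-1 + 2i), (-1 - 2i), 1.
Their magnitudes are: 3, 3, 2.236, 2.236, 1.
Zeros with |z| < R = 2.0: 1.
Count = 1.
By the argument principle, (1/2πi) ∮_{|z|=R} p'(z)/p(z) dz equals exactly this count.

Number of zeros inside |z| < 2.0: 1.


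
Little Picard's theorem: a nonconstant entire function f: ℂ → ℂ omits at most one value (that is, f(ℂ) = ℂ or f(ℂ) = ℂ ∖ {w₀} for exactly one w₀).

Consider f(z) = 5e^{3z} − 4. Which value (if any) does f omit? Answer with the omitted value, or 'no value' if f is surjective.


Little Picard bounds the complement of f(ℂ) to at most one point.
e^{3z} is never zero on ℂ, so 5·e^{3z} takes every value in ℂ ∖ {0}. Adding -4 shifts the range to ℂ ∖ {-4}. Thus f omits exactly the value -4.

Omitted value: -4.


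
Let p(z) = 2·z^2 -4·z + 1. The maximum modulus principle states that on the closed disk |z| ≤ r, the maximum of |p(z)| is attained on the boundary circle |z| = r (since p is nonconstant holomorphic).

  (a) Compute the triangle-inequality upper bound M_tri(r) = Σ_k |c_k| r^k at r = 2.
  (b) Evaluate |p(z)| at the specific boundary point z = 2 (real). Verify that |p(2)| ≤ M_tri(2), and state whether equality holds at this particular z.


Coefficients: c_0 = 1, c_1 = -4, c_2 = 2. Radius r = 2.
Part (a). Triangle bound: M_tri(r) = Σ_k |c_k| r^k
  = |1|·2^0 + |-4|·2^1 + |2|·2^2
  = 1 + 8 + 8 = 17.
This bounds M(r) := max_{|z|=r} |p(z)| from above; equality holds iff all terms c_k z^k can be made to align in phase at a single z on |z|=r.
Part (b). At z = 2 (real, on the circle |z| = r):
  p(2) = (1)·2^0 + (-4)·2^1 + (2)·2^2 = 1.
  |p(2)| = 1.
Check: |p(2)| = 1 ≤ 17 = M_tri(2). ✓ Equality does not hold at z = 2 (the coefficients have mixed signs, so the terms do not all align in phase there).

M_tri(2) = 17; |p(2)| = 1; equality at z=2: no.


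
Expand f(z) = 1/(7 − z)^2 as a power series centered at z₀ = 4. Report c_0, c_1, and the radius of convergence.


Let w = z − z₀, so z = z₀ + w.
Then 7 − z = 7 − (z₀ + w) = (7 − z₀) − w = 3 − w.
f(z) = 1/(3 − w)^2 = (1/(3)^2) · (1 − w/(3))^{−2}.
By the binomial series (1−u)^{−2} = Σ_{n≥0} C(n+1, 1) u^n for |u|<1, with u = w/(3):
  c_n = C(n+1, 1) / (3)^(n+2).
  c_0 = 1/(3)^2 = 1/9.
  c_1 = 2/(3)^3 = 2/27.
The series is valid for |w/d| < 1, i.e. |z − z₀| < |d|.
Radius of convergence: R = |7 − z₀| = |3| = 3 (distance from z₀ to the singularity z = 7).

c_0 = 1/9, c_1 = 2/27; R = 3.


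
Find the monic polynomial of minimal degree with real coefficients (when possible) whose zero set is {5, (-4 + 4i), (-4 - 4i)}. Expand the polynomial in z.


The polynomial is p(z) = ∏_{α ∈ S} (z − α), where S = {5, (-4 + 4i), (-4 - 4i)}.
Expanding the product yields: p(z) = z^3 + 3·z^2 -8·z -160.
Note conjugate pairs combine to real quadratics: (z − (-4+4i))(z − (-4−4i)) = z² + 8z + 32.
The resulting polynomial has degree 3 and real coefficients as required.

p(z) = z^3 + 3·z^2 -8·z -160.


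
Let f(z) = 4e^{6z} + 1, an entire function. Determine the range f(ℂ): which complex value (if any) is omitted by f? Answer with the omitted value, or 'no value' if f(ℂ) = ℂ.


Little Picard bounds the complement of f(ℂ) to at most one point.
e^{6z} is never zero on ℂ, so 4·e^{6z} takes every value in ℂ ∖ {0}. Adding 1 shifts the range to ℂ ∖ {1}. Thus f omits exactly the value 1.

Omitted value: 1.


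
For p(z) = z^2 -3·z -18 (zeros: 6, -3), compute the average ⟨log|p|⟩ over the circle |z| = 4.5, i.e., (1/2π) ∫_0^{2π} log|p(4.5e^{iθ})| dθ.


Zeros: -3, 6; r = 4.5.
Inside |z| < r: -3. Outside (|z| ≥ r): 6.
p(0) = -18, so log|p(0)| = log(18) = 2.8904.
Apply Jensen: I(r) = log|p(0)| + Σ_k log(r/|z_k|), summed over zeros inside |z| < r.
  log(r/|z_k|) for z_k = -3: log(4.5/3) = 0.4055
  Outside zeros (6) contribute nothing to the Jensen sum.
Sum over inside zeros: 0.4055.
I(r) = log|p(0)| + (inside sum) = 2.8904 + 0.4055 = 3.2958.
Note: since some zeros are outside |z| ≤ r, the simplified n·log(r) form does NOT apply — only the inside zeros contribute.

I(r) ≈ 3.2958.


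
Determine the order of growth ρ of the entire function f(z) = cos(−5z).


cos(w) is a linear combination of e^{iw} and e^{−iw} (or e^w, e^{−w} in the hyperbolic case), so |cos(w)| ≤ e^{|w|}. With w = −5z, |w| ≤ 5|z| + 0 = 5r + 0 on |z| = r, giving M(r) ≤ e^{5r + 0}, so ρ ≤ 1. On a suitable ray (z = it for sin/cos; z = t for sinh/cosh, t real → ∞), |cos(−5z)| grows like e^{5|t|}/2, so ρ ≥ 1. Hence ρ = 1.
Therefore ρ = 1.

Order ρ = 1.


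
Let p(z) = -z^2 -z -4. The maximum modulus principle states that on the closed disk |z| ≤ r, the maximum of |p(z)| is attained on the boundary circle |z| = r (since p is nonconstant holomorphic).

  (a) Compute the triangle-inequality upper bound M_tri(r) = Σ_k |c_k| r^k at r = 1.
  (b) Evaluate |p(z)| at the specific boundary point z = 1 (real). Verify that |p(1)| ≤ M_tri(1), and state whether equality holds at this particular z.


Coefficients: c_0 = -4, c_1 = -1, c_2 = -1. Radius r = 1.
Part (a). Triangle bound: M_tri(r) = Σ_k |c_k| r^k
  = |-4|·1^0 + |-1|·1^1 + |-1|·1^2
  = 4 + 1 + 1 = 6.
This bounds M(r) := max_{|z|=r} |p(z)| from above; equality holds iff all terms c_k z^k can be made to align in phase at a single z on |z|=r.
Part (b). At z = 1 (real, on the circle |z| = r):
  p(1) = (-4)·1^0 + (-1)·1^1 + (-1)·1^2 = -6.
  |p(1)| = 6.
Since all nonzero coefficients share the same sign, |p(1)| = 6 = M_tri(1); the triangle bound is attained at z = 1, so in fact M(r) = 6.

M_tri(1) = 6; |p(1)| = 6; equality at z=1: yes.


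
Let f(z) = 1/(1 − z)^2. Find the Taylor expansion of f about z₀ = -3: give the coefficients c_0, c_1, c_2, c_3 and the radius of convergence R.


Let w = z − z₀, so z = z₀ + w.
Then 1 − z = 1 − (z₀ + w) = (1 − z₀) − w = 4 − w.
f(z) = 1/(4 − w)^2 = (1/(4)^2) · (1 − w/(4))^{−2}.
By the binomial series (1−u)^{−2} = Σ_{n≥0} C(n+1, 1) u^n for |u|<1, with u = w/(4):
  c_n = C(n+1, 1) / (4)^(n+2).
  c_0 = 1/(4)^2 = 1/16.
  c_1 = 2/(4)^3 = 1/32.
  c_2 = 3/(4)^4 = 3/256.
  c_3 = 4/(4)^5 = 1/256.
The series is valid for |w/d| < 1, i.e. |z − z₀| < |d|.
Radius of convergence: R = |1 − z₀| = |4| = 4 (distance from z₀ to the singularity z = 1).

c_0 = 1/16, c_1 = 1/32, c_2 = 3/256, c_3 = 1/256; R = 4.
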